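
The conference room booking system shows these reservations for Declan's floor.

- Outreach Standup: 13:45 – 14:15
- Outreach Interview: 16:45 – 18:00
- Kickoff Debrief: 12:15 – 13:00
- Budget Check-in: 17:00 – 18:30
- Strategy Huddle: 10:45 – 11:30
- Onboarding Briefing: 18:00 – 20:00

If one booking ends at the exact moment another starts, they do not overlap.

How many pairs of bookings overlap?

2

Two intervals overlap when each starts before the other ends.
Sorted by start: Strategy Huddle, Kickoff Debrief, Outreach Standup, Outreach Interview, Budget Check-in, Onboarding Briefing.
Kickoff Debrief starts after Strategy Huddle ends; Strategy Huddle is clear from here.
Outreach Standup starts after Kickoff Debrief ends; Kickoff Debrief is clear from here.
Outreach Interview starts after Outreach Standup ends; Outreach Standup is clear from here.
Budget Check-in starts before Outreach Interview ends → Outreach Interview and Budget Check-in overlap.
Onboarding Briefing starts exactly when Outreach Interview ends (back-to-back, no overlap).
Onboarding Briefing starts before Budget Check-in ends → Budget Check-in and Onboarding Briefing overlap.
Overlapping pairs: Budget Check-in & Onboarding Briefing, Budget Check-in & Outreach Interview — 2 in total.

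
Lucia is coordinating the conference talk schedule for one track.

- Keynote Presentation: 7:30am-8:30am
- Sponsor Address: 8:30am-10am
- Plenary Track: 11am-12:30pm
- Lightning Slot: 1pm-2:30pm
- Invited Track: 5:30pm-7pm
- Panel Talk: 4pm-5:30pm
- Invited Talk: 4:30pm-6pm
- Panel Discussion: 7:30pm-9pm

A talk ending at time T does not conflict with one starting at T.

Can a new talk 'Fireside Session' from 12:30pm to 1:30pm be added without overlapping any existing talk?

Keynote Presentation: ends 8:30am at or before Fireside Session starts 12:30pm → clear.
Sponsor Address: ends 10am at or before Fireside Session starts 12:30pm → clear.
Plenary Track: ends 12:30pm at or before Fireside Session starts 12:30pm → clear.
Lightning Slot: starts 1pm before Fireside Session ends 1:30pm, and ends 2:30pm after Fireside Session starts 12:30pm → overlap.
Panel Talk: starts 4pm at or after Fireside Session ends 1:30pm → clear.
Invited Talk: starts 4:30pm at or after Fireside Session ends 1:30pm → clear.
Invited Track: starts 5:30pm at or after Fireside Session ends 1:30pm → clear.
Panel Discussion: starts 7:30pm at or after Fireside Session ends 1:30pm → clear.
Fireside Session overlaps Lightning Slot.

No — it overlaps Lightning Slot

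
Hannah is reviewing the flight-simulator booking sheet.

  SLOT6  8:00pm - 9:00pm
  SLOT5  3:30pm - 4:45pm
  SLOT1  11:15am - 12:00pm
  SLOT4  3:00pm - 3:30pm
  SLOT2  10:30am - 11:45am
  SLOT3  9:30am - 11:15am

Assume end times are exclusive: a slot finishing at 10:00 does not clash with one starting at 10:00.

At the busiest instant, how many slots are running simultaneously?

2

Sweep the timeline, counting +1 at each start and −1 at each end (ends before starts at a tie):
9:30am start SLOT3 → 1
10:30am start SLOT2 → 2
11:15am end SLOT3 → 1
11:15am start SLOT1 → 2
11:45am end SLOT2 → 1
12:00pm end SLOT1 → 0
3:00pm start SLOT4 → 1
3:30pm end SLOT4 → 0
3:30pm start SLOT5 → 1
4:45pm end SLOT5 → 0
8:00pm start SLOT6 → 1
9:00pm end SLOT6 → 0
Peak is 2, at 10:30am (SLOT2, SLOT3).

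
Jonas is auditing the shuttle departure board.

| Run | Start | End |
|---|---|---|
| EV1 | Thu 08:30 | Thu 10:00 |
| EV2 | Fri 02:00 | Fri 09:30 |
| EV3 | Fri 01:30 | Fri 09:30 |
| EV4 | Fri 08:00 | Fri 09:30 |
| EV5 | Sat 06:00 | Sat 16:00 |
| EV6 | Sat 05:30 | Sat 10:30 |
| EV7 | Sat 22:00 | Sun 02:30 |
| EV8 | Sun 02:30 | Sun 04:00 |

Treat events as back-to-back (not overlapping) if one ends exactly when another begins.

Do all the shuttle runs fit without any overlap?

No

Two intervals overlap when each starts before the other ends.
Sorted by start: EV1, EV3, EV2, EV4, EV6, EV5, EV7, EV8.
EV3 starts after EV1 ends; EV1 is clear from here.
EV2 starts before EV3 ends → EV3 and EV2 overlap.
That's a conflict, so the schedule is not conflict-free.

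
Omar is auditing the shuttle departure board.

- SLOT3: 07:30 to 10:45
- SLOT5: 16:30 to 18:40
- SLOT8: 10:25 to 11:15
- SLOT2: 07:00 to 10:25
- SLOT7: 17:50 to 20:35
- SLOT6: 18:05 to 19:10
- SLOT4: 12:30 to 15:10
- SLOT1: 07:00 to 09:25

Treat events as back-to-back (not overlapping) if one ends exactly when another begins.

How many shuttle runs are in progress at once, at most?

Sort all start/end points and keep a running count:
07:00 start SLOT1 → 1
07:00 start SLOT2 → 2
07:30 start SLOT3 → 3
09:25 end SLOT1 → 2
10:25 end SLOT2 → 1
10:25 start SLOT8 → 2
10:45 end SLOT3 → 1
11:15 end SLOT8 → 0
12:30 start SLOT4 → 1
15:10 end SLOT4 → 0
16:30 start SLOT5 → 1
17:50 start SLOT7 → 2
18:05 start SLOT6 → 3
18:40 end SLOT5 → 2
19:10 end SLOT6 → 1
20:35 end SLOT7 → 0
Peak is 3, at 07:30 (SLOT1, SLOT2, SLOT3).

3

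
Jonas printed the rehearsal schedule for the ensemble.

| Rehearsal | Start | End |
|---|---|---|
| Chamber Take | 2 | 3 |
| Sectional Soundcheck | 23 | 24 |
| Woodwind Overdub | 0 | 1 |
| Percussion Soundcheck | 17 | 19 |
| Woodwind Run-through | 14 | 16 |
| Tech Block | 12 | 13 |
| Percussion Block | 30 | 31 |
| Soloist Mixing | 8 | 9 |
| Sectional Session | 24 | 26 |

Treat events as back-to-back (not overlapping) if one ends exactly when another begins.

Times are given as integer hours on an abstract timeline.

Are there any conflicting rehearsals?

No

Sorted by start: Woodwind Overdub, Chamber Take, Soloist Mixing, Tech Block, Woodwind Run-through, Percussion Soundcheck, Sectional Soundcheck, Sectional Session, Percussion Block.
Chamber Take starts after Woodwind Overdub ends, so Woodwind Overdub has no further overlaps.
Soloist Mixing starts after Chamber Take ends, so Chamber Take has no further overlaps.
Tech Block starts after Soloist Mixing ends, so Soloist Mixing has no further overlaps.
Woodwind Run-through starts after Tech Block ends, so Tech Block has no further overlaps.
Percussion Soundcheck starts after Woodwind Run-through ends, so Woodwind Run-through has no further overlaps.
Sectional Soundcheck starts after Percussion Soundcheck ends, so Percussion Soundcheck has no further overlaps.
Sectional Session starts exactly when Sectional Soundcheck ends (back-to-back, no overlap), so Sectional Soundcheck has no further overlaps.
Percussion Block starts after Sectional Session ends.
Every pair is clear; the schedule has no overlaps.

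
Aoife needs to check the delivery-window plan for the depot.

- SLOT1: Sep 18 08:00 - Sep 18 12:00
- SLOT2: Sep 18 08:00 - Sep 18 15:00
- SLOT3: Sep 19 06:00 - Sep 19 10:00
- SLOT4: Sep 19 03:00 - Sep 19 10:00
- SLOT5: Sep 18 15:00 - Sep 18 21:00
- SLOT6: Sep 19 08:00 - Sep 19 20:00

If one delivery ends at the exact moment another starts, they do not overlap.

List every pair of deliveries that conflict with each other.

SLOT1 & SLOT2, SLOT3 & SLOT4, SLOT3 & SLOT6, SLOT4 & SLOT6

Check each pair: they overlap iff neither finishes before the other starts.
Sorted by start: SLOT1, SLOT2, SLOT5, SLOT4, SLOT3, SLOT6.
SLOT2 starts before SLOT1 ends → SLOT1 and SLOT2 overlap.
SLOT5 starts after SLOT1 ends, so SLOT1 has no further overlaps.
SLOT5 starts exactly when SLOT2 ends (back-to-back, no overlap), so SLOT2 has no further overlaps.
SLOT4 starts after SLOT5 ends, so SLOT5 has no further overlaps.
SLOT3 starts before SLOT4 ends → SLOT4 and SLOT3 overlap.
SLOT6 starts before SLOT4 ends → SLOT4 and SLOT6 overlap.
SLOT6 starts before SLOT3 ends → SLOT3 and SLOT6 overlap.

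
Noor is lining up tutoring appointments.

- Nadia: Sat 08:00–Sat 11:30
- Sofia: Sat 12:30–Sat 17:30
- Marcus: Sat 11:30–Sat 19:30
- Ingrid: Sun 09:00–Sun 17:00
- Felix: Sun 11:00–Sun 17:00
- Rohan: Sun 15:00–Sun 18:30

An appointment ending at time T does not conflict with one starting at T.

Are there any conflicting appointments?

Yes

Sorted by start: Nadia, Marcus, Sofia, Ingrid, Felix, Rohan.
Marcus starts exactly when Nadia ends (back-to-back, no overlap), so nothing later overlaps Nadia either.
Sofia starts before Marcus ends → Marcus and Sofia overlap.
That's a conflict, so the schedule is not conflict-free.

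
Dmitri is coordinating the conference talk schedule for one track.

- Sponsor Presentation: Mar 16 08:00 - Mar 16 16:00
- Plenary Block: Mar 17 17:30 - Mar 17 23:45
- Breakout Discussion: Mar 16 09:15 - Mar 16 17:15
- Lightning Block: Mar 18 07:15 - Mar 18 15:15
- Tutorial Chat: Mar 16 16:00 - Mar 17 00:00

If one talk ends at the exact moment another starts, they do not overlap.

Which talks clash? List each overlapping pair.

Sorted by start: Sponsor Presentation, Breakout Discussion, Tutorial Chat, Plenary Block, Lightning Block.
Breakout Discussion starts before Sponsor Presentation ends → Sponsor Presentation and Breakout Discussion overlap.
Tutorial Chat starts exactly when Sponsor Presentation ends (back-to-back, no overlap), so Sponsor Presentation has no further overlaps.
Tutorial Chat starts before Breakout Discussion ends → Breakout Discussion and Tutorial Chat overlap.
Plenary Block starts after Breakout Discussion ends, so Breakout Discussion has no further overlaps.
Plenary Block starts after Tutorial Chat ends, so Tutorial Chat has no further overlaps.
Lightning Block starts after Plenary Block ends.

Breakout Discussion & Sponsor Presentation, Breakout Discussion & Tutorial Chat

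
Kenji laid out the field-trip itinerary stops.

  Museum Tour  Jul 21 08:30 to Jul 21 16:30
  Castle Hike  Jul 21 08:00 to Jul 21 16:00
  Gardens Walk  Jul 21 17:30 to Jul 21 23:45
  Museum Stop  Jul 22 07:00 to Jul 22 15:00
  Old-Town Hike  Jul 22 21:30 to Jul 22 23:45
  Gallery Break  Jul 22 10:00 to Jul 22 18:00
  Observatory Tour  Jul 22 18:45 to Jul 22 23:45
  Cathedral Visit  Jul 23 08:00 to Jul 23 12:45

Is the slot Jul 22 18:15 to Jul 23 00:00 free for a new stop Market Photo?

Castle Hike: ends Jul 21 16:00 at or before Market Photo starts Jul 22 18:15 → clear.
Museum Tour: ends Jul 21 16:30 at or before Market Photo starts Jul 22 18:15 → clear.
Gardens Walk: ends Jul 21 23:45 at or before Market Photo starts Jul 22 18:15 → clear.
Museum Stop: ends Jul 22 15:00 at or before Market Photo starts Jul 22 18:15 → clear.
Gallery Break: ends Jul 22 18:00 at or before Market Photo starts Jul 22 18:15 → clear.
Observatory Tour: starts Jul 22 18:45 before Market Photo ends Jul 23 00:00, and ends Jul 22 23:45 after Market Photo starts Jul 22 18:15 → overlap.
Old-Town Hike: starts Jul 22 21:30 before Market Photo ends Jul 23 00:00, and ends Jul 22 23:45 after Market Photo starts Jul 22 18:15 → overlap.
Cathedral Visit: starts Jul 23 08:00 at or after Market Photo ends Jul 23 00:00 → clear.
Market Photo overlaps Old-Town Hike, Observatory Tour.

No — it overlaps Observatory Tour, Old-Town Hike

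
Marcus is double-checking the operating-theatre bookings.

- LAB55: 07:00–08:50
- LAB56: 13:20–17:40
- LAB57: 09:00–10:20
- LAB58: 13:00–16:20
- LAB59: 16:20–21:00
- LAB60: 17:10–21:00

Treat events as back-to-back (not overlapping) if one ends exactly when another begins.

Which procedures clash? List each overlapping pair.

LAB56 & LAB58, LAB56 & LAB59, LAB56 & LAB60, LAB59 & LAB60

Sorted by start: LAB55, LAB57, LAB58, LAB56, LAB59, LAB60.
LAB57 starts after LAB55 ends, so LAB55 has no further overlaps.
LAB58 starts after LAB57 ends, so LAB57 has no further overlaps.
LAB56 starts before LAB58 ends → LAB58 and LAB56 overlap.
LAB59 starts exactly when LAB58 ends (back-to-back, no overlap), so LAB58 has no further overlaps.
LAB59 starts before LAB56 ends → LAB56 and LAB59 overlap.
LAB60 starts before LAB56 ends → LAB56 and LAB60 overlap.
LAB60 starts before LAB59 ends → LAB59 and LAB60 overlap.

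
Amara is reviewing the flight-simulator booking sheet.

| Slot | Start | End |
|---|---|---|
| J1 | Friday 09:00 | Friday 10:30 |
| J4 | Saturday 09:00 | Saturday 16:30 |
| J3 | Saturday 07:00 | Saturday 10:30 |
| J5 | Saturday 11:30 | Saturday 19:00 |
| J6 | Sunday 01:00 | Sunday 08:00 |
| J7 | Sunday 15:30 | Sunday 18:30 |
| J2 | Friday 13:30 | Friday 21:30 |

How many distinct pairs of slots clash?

2

Sorted by start: J1, J2, J3, J4, J5, J6, J7.
J2 starts after J1 ends; J1 is clear from here.
J3 starts after J2 ends; J2 is clear from here.
J4 starts before J3 ends → J3 and J4 overlap.
J5 starts after J3 ends; J3 is clear from here.
J5 starts before J4 ends → J4 and J5 overlap.
J6 starts after J4 ends; J4 is clear from here.
J6 starts after J5 ends; J5 is clear from here.
J7 starts after J6 ends.
Overlapping pairs: J3 & J4, J4 & J5 — 2 in total.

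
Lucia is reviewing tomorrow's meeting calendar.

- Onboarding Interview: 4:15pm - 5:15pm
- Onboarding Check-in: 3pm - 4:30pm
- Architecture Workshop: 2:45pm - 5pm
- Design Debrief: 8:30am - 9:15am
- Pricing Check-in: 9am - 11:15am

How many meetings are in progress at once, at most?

Sort all start/end points and keep a running count:
8:30am start Design Debrief → 1
9am start Pricing Check-in → 2
9:15am end Design Debrief → 1
11:15am end Pricing Check-in → 0
2:45pm start Architecture Workshop → 1
3pm start Onboarding Check-in → 2
4:15pm start Onboarding Interview → 3
4:30pm end Onboarding Check-in → 2
5pm end Architecture Workshop → 1
5:15pm end Onboarding Interview → 0
Peak is 3, at 4:15pm (Architecture Workshop, Onboarding Check-in, Onboarding Interview).

3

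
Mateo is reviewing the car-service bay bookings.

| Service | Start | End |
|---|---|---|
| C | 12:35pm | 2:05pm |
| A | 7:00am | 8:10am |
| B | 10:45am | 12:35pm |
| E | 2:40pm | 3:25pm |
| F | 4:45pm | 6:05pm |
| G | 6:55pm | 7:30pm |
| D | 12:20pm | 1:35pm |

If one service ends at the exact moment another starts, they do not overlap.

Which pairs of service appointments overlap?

Sorted by start: A, B, D, C, E, F, G.
B starts after A ends, so nothing later overlaps A either.
D starts before B ends → B and D overlap.
C starts exactly when B ends (back-to-back, no overlap), so nothing later overlaps B either.
C starts before D ends → D and C overlap.
E starts after D ends, so nothing later overlaps D either.
E starts after C ends, so nothing later overlaps C either.
F starts after E ends, so nothing later overlaps E either.
G starts after F ends.

B & D, C & D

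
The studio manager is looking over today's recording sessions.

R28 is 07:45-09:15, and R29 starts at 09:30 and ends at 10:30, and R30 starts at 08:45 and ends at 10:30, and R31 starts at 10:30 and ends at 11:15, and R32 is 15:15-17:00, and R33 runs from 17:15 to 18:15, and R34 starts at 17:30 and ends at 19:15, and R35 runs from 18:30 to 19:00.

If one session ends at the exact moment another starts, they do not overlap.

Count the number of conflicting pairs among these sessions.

Two intervals overlap when each starts before the other ends.
Sorted by start: R28, R30, R29, R31, R32, R33, R34, R35.
R30 starts before R28 ends → R28 and R30 overlap.
R29 starts after R28 ends — done with R28.
R29 starts before R30 ends → R30 and R29 overlap.
R31 starts exactly when R30 ends (back-to-back, no overlap) — done with R30.
R31 starts exactly when R29 ends (back-to-back, no overlap) — done with R29.
R32 starts after R31 ends — done with R31.
R33 starts after R32 ends — done with R32.
R34 starts before R33 ends → R33 and R34 overlap.
R35 starts after R33 ends.
R35 starts before R34 ends → R34 and R35 overlap.
Overlapping pairs: R28 & R30, R29 & R30, R33 & R34, R34 & R35 — 4 in total.

4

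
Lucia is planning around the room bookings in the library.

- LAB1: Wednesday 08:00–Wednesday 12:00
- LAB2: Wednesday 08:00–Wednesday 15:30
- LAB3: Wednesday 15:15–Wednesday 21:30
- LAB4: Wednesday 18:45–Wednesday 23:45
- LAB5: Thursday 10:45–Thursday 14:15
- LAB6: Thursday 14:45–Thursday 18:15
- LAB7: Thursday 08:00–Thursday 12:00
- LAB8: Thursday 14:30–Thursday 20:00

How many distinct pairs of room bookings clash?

5

Sorted by start: LAB1, LAB2, LAB3, LAB4, LAB7, LAB5, LAB8, LAB6.
LAB2 starts before LAB1 ends → LAB1 and LAB2 overlap.
LAB3 starts after LAB1 ends; LAB1 is clear from here.
LAB3 starts before LAB2 ends → LAB2 and LAB3 overlap.
LAB4 starts after LAB2 ends; LAB2 is clear from here.
LAB4 starts before LAB3 ends → LAB3 and LAB4 overlap.
LAB7 starts after LAB3 ends; LAB3 is clear from here.
LAB7 starts after LAB4 ends; LAB4 is clear from here.
LAB5 starts before LAB7 ends → LAB7 and LAB5 overlap.
LAB8 starts after LAB7 ends; LAB7 is clear from here.
LAB8 starts after LAB5 ends; LAB5 is clear from here.
LAB6 starts before LAB8 ends → LAB8 and LAB6 overlap.
Overlapping pairs: LAB1 & LAB2, LAB2 & LAB3, LAB3 & LAB4, LAB5 & LAB7, LAB6 & LAB8 — 5 in total.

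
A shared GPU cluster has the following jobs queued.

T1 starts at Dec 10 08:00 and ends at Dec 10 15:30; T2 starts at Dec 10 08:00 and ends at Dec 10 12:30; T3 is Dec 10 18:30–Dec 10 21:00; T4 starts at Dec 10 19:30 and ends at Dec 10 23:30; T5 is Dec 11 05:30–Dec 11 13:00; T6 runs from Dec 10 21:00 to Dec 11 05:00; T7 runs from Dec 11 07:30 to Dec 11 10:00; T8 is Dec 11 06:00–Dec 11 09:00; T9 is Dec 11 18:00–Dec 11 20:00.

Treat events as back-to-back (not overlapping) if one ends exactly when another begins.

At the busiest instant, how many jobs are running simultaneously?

3

Sort all start/end points and keep a running count:
Dec 10 08:00 start T1 → 1
Dec 10 08:00 start T2 → 2
Dec 10 12:30 end T2 → 1
Dec 10 15:30 end T1 → 0
Dec 10 18:30 start T3 → 1
Dec 10 19:30 start T4 → 2
Dec 10 21:00 end T3 → 1
Dec 10 21:00 start T6 → 2
Dec 10 23:30 end T4 → 1
Dec 11 05:00 end T6 → 0
Dec 11 05:30 start T5 → 1
Dec 11 06:00 start T8 → 2
Dec 11 07:30 start T7 → 3
Dec 11 09:00 end T8 → 2
Dec 11 10:00 end T7 → 1
Dec 11 13:00 end T5 → 0
Dec 11 18:00 start T9 → 1
Dec 11 20:00 end T9 → 0
Peak is 3, at Dec 11 07:30 (T5, T7, T8).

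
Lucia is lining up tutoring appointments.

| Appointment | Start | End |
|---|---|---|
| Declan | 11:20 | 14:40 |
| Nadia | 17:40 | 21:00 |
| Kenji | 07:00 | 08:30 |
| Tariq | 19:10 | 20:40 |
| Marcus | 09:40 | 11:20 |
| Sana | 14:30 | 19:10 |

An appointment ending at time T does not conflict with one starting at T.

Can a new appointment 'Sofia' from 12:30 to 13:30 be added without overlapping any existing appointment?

No — it overlaps Declan

Kenji: ends 08:30 at or before Sofia starts 12:30 → clear.
Marcus: ends 11:20 at or before Sofia starts 12:30 → clear.
Declan: starts 11:20 before Sofia ends 13:30, and ends 14:40 after Sofia starts 12:30 → overlap.
Sana: starts 14:30 at or after Sofia ends 13:30 → clear.
Nadia: starts 17:40 at or after Sofia ends 13:30 → clear.
Tariq: starts 19:10 at or after Sofia ends 13:30 → clear.
Sofia overlaps Declan.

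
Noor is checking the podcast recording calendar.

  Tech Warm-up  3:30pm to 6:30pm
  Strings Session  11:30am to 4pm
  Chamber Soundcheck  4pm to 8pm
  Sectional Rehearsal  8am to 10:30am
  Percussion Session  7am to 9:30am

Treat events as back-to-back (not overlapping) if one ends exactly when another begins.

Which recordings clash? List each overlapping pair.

Chamber Soundcheck & Tech Warm-up, Percussion Session & Sectional Rehearsal, Strings Session & Tech Warm-up

Sorted by start: Percussion Session, Sectional Rehearsal, Strings Session, Tech Warm-up, Chamber Soundcheck.
Sectional Rehearsal starts before Percussion Session ends → Percussion Session and Sectional Rehearsal overlap.
Strings Session starts after Percussion Session ends, so Percussion Session has no further overlaps.
Strings Session starts after Sectional Rehearsal ends, so Sectional Rehearsal has no further overlaps.
Tech Warm-up starts before Strings Session ends → Strings Session and Tech Warm-up overlap.
Chamber Soundcheck starts exactly when Strings Session ends (back-to-back, no overlap).
Chamber Soundcheck starts before Tech Warm-up ends → Tech Warm-up and Chamber Soundcheck overlap.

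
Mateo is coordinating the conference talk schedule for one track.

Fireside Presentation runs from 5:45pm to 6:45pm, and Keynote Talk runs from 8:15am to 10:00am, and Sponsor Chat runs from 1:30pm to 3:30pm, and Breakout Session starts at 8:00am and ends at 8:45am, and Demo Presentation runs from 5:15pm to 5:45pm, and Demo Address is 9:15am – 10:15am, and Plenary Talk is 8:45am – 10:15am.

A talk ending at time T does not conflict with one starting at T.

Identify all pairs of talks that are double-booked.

Breakout Session & Keynote Talk, Demo Address & Keynote Talk, Demo Address & Plenary Talk, Keynote Talk & Plenary Talk

Sorted by start: Breakout Session, Keynote Talk, Plenary Talk, Demo Address, Sponsor Chat, Demo Presentation, Fireside Presentation.
Keynote Talk starts before Breakout Session ends → Breakout Session and Keynote Talk overlap.
Plenary Talk starts exactly when Breakout Session ends (back-to-back, no overlap) — done with Breakout Session.
Plenary Talk starts before Keynote Talk ends → Keynote Talk and Plenary Talk overlap.
Demo Address starts before Keynote Talk ends → Keynote Talk and Demo Address overlap.
Sponsor Chat starts after Keynote Talk ends — done with Keynote Talk.
Demo Address starts before Plenary Talk ends → Plenary Talk and Demo Address overlap.
Sponsor Chat starts after Plenary Talk ends — done with Plenary Talk.
Sponsor Chat starts after Demo Address ends — done with Demo Address.
Demo Presentation starts after Sponsor Chat ends — done with Sponsor Chat.
Fireside Presentation starts exactly when Demo Presentation ends (back-to-back, no overlap).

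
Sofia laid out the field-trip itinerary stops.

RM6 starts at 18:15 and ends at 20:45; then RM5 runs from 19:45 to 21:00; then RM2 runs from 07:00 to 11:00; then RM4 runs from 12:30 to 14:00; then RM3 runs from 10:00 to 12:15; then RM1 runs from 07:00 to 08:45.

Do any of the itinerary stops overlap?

Yes

Sorted by start: RM1, RM2, RM3, RM4, RM6, RM5.
RM2 starts before RM1 ends → RM1 and RM2 overlap.
That's a conflict, so the schedule is not conflict-free.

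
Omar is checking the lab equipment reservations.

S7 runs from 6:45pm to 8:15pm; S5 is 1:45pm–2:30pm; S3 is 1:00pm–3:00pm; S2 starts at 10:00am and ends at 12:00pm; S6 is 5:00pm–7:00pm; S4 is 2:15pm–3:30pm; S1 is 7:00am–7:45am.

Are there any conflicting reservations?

Yes

Sorted by start: S1, S2, S3, S5, S4, S6, S7.
S2 starts after S1 ends — done with S1.
S3 starts after S2 ends — done with S2.
S5 starts before S3 ends → S3 and S5 overlap.
That's a conflict, so the schedule is not conflict-free.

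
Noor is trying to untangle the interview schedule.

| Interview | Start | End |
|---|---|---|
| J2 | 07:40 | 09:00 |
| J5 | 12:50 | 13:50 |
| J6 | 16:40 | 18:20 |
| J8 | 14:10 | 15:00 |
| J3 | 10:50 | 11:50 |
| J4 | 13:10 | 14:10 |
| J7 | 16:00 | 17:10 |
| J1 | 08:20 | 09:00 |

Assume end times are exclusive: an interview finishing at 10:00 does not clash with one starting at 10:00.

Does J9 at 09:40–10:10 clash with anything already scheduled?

No — it doesn't clash with anything

J2: ends 09:00 at or before J9 starts 09:40 → clear.
J1: ends 09:00 at or before J9 starts 09:40 → clear.
J3: starts 10:50 at or after J9 ends 10:10 → clear.
J5: starts 12:50 at or after J9 ends 10:10 → clear.
J4: starts 13:10 at or after J9 ends 10:10 → clear.
J8: starts 14:10 at or after J9 ends 10:10 → clear.
J7: starts 16:00 at or after J9 ends 10:10 → clear.
J6: starts 16:40 at or after J9 ends 10:10 → clear.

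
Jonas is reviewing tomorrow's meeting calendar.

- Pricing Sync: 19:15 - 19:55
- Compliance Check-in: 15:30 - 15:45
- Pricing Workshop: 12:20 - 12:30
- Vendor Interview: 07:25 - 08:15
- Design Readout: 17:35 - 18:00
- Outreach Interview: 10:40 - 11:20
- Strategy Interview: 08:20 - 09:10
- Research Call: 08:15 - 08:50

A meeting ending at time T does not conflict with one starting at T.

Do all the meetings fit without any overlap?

No

Sorted by start: Vendor Interview, Research Call, Strategy Interview, Outreach Interview, Pricing Workshop, Compliance Check-in, Design Readout, Pricing Sync.
Research Call starts exactly when Vendor Interview ends (back-to-back, no overlap) — done with Vendor Interview.
Strategy Interview starts before Research Call ends → Research Call and Strategy Interview overlap.
That's a conflict, so the schedule is not conflict-free.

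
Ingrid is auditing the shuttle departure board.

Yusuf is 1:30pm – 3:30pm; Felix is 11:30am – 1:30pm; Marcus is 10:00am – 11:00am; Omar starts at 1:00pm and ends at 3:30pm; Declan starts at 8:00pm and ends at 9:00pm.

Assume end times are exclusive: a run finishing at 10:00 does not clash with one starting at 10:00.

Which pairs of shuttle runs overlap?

Sorted by start: Marcus, Felix, Omar, Yusuf, Declan.
Felix starts after Marcus ends — done with Marcus.
Omar starts before Felix ends → Felix and Omar overlap.
Yusuf starts exactly when Felix ends (back-to-back, no overlap) — done with Felix.
Yusuf starts before Omar ends → Omar and Yusuf overlap.
Declan starts after Omar ends.
Declan starts after Yusuf ends.

Felix & Omar, Omar & Yusuf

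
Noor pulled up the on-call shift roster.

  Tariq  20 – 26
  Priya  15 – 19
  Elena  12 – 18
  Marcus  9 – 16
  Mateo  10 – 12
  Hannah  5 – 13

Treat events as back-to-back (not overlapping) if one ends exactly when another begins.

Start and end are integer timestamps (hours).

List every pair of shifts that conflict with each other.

Elena & Hannah, Elena & Marcus, Elena & Priya, Hannah & Marcus, Hannah & Mateo, Marcus & Mateo, Marcus & Priya

Two intervals overlap when each starts before the other ends.
Sorted by start: Hannah, Marcus, Mateo, Elena, Priya, Tariq.
Marcus starts before Hannah ends → Hannah and Marcus overlap.
Mateo starts before Hannah ends → Hannah and Mateo overlap.
Elena starts before Hannah ends → Hannah and Elena overlap.
Priya starts after Hannah ends — done with Hannah.
Mateo starts before Marcus ends → Marcus and Mateo overlap.
Elena starts before Marcus ends → Marcus and Elena overlap.
Priya starts before Marcus ends → Marcus and Priya overlap.
Tariq starts after Marcus ends.
Elena starts exactly when Mateo ends (back-to-back, no overlap) — done with Mateo.
Priya starts before Elena ends → Elena and Priya overlap.
Tariq starts after Elena ends.
Tariq starts after Priya ends.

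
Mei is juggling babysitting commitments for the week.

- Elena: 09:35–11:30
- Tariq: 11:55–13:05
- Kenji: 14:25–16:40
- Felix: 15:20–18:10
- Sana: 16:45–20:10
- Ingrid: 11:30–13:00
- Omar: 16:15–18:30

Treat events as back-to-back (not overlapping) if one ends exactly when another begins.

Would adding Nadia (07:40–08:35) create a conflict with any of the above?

Elena: starts 09:35 at or after Nadia ends 08:35 → clear.
Ingrid: starts 11:30 at or after Nadia ends 08:35 → clear.
Tariq: starts 11:55 at or after Nadia ends 08:35 → clear.
Kenji: starts 14:25 at or after Nadia ends 08:35 → clear.
Felix: starts 15:20 at or after Nadia ends 08:35 → clear.
Omar: starts 16:15 at or after Nadia ends 08:35 → clear.
Sana: starts 16:45 at or after Nadia ends 08:35 → clear.

No — it doesn't clash with anything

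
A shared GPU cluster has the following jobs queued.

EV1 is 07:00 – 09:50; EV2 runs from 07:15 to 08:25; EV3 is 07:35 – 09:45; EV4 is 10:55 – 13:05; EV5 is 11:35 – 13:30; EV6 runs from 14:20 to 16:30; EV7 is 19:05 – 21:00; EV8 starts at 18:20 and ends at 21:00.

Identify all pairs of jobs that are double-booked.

Sorted by start: EV1, EV2, EV3, EV4, EV5, EV6, EV8, EV7.
EV2 starts before EV1 ends → EV1 and EV2 overlap.
EV3 starts before EV1 ends → EV1 and EV3 overlap.
EV4 starts after EV1 ends, so nothing later overlaps EV1 either.
EV3 starts before EV2 ends → EV2 and EV3 overlap.
EV4 starts after EV2 ends, so nothing later overlaps EV2 either.
EV4 starts after EV3 ends, so nothing later overlaps EV3 either.
EV5 starts before EV4 ends → EV4 and EV5 overlap.
EV6 starts after EV4 ends, so nothing later overlaps EV4 either.
EV6 starts after EV5 ends, so nothing later overlaps EV5 either.
EV8 starts after EV6 ends, so nothing later overlaps EV6 either.
EV7 starts before EV8 ends → EV8 and EV7 overlap.

EV1 & EV2, EV1 & EV3, EV2 & EV3, EV4 & EV5, EV7 & EV8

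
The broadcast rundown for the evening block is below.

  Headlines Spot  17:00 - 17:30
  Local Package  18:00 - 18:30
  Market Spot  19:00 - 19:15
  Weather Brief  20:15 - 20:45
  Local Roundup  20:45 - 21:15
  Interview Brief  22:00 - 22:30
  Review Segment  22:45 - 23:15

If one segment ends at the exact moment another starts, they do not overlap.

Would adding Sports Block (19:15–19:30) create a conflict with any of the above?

No — it doesn't clash with anything

Headlines Spot: ends 17:30 at or before Sports Block starts 19:15 → clear.
Local Package: ends 18:30 at or before Sports Block starts 19:15 → clear.
Market Spot: ends 19:15 at or before Sports Block starts 19:15 → clear.
Weather Brief: starts 20:15 at or after Sports Block ends 19:30 → clear.
Local Roundup: starts 20:45 at or after Sports Block ends 19:30 → clear.
Interview Brief: starts 22:00 at or after Sports Block ends 19:30 → clear.
Review Segment: starts 22:45 at or after Sports Block ends 19:30 → clear.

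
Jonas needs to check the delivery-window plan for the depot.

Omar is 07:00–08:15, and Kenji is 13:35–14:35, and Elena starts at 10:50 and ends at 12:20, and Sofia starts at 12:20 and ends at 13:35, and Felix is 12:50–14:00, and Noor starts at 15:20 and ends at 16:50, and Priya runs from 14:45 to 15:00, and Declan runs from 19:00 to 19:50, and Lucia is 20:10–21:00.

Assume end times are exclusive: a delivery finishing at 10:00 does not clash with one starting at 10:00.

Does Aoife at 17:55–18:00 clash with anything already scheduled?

Omar: ends 08:15 at or before Aoife starts 17:55 → clear.
Elena: ends 12:20 at or before Aoife starts 17:55 → clear.
Sofia: ends 13:35 at or before Aoife starts 17:55 → clear.
Felix: ends 14:00 at or before Aoife starts 17:55 → clear.
Kenji: ends 14:35 at or before Aoife starts 17:55 → clear.
Priya: ends 15:00 at or before Aoife starts 17:55 → clear.
Noor: ends 16:50 at or before Aoife starts 17:55 → clear.
Declan: starts 19:00 at or after Aoife ends 18:00 → clear.
Lucia: starts 20:10 at or after Aoife ends 18:00 → clear.

No — it doesn't clash with anything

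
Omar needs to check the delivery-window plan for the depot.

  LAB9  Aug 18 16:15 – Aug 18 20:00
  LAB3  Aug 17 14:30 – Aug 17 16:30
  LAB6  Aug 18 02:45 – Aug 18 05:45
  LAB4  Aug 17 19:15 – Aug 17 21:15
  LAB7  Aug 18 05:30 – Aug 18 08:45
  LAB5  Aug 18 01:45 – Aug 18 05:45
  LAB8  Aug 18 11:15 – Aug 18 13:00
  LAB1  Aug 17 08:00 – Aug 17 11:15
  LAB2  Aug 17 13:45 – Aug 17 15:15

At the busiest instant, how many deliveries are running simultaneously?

3

Walk through starts and ends in time order (an end at T is processed before a start at T):
Aug 17 08:00 start LAB1 → 1
Aug 17 11:15 end LAB1 → 0
Aug 17 13:45 start LAB2 → 1
Aug 17 14:30 start LAB3 → 2
Aug 17 15:15 end LAB2 → 1
Aug 17 16:30 end LAB3 → 0
Aug 17 19:15 start LAB4 → 1
Aug 17 21:15 end LAB4 → 0
Aug 18 01:45 start LAB5 → 1
Aug 18 02:45 start LAB6 → 2
Aug 18 05:30 start LAB7 → 3
Aug 18 05:45 end LAB5 → 2
Aug 18 05:45 end LAB6 → 1
Aug 18 08:45 end LAB7 → 0
Aug 18 11:15 start LAB8 → 1
Aug 18 13:00 end LAB8 → 0
Aug 18 16:15 start LAB9 → 1
Aug 18 20:00 end LAB9 → 0
Peak is 3, at Aug 18 05:30 (LAB5, LAB6, LAB7).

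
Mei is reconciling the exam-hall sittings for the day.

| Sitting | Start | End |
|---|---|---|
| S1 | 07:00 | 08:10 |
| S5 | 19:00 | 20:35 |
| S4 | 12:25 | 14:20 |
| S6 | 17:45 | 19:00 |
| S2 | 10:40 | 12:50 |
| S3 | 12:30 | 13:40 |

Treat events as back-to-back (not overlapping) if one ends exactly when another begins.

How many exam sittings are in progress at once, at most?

Sweep the timeline, counting +1 at each start and −1 at each end (ends before starts at a tie):
07:00 start S1 → 1
08:10 end S1 → 0
10:40 start S2 → 1
12:25 start S4 → 2
12:30 start S3 → 3
12:50 end S2 → 2
13:40 end S3 → 1
14:20 end S4 → 0
17:45 start S6 → 1
19:00 end S6 → 0
19:00 start S5 → 1
20:35 end S5 → 0
Peak is 3, at 12:30 (S2, S3, S4).

3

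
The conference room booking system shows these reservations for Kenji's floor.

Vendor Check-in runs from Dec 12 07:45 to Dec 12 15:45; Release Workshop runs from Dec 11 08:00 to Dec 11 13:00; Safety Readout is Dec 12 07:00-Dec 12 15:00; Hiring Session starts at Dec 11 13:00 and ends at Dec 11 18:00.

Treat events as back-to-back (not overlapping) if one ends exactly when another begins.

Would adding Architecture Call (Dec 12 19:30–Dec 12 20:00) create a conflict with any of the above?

No — it doesn't clash with anything

Release Workshop: ends Dec 11 13:00 at or before Architecture Call starts Dec 12 19:30 → clear.
Hiring Session: ends Dec 11 18:00 at or before Architecture Call starts Dec 12 19:30 → clear.
Safety Readout: ends Dec 12 15:00 at or before Architecture Call starts Dec 12 19:30 → clear.
Vendor Check-in: ends Dec 12 15:45 at or before Architecture Call starts Dec 12 19:30 → clear.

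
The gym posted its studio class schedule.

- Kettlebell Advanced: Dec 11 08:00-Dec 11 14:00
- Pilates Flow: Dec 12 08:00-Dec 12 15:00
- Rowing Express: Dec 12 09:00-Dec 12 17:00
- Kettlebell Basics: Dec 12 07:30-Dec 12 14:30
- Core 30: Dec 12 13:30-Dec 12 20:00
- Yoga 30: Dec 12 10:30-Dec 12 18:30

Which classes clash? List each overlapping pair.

Check each pair: they overlap iff neither finishes before the other starts.
Sorted by start: Kettlebell Advanced, Kettlebell Basics, Pilates Flow, Rowing Express, Yoga 30, Core 30.
Kettlebell Basics starts after Kettlebell Advanced ends, so Kettlebell Advanced has no further overlaps.
Pilates Flow starts before Kettlebell Basics ends → Kettlebell Basics and Pilates Flow overlap.
Rowing Express starts before Kettlebell Basics ends → Kettlebell Basics and Rowing Express overlap.
Yoga 30 starts before Kettlebell Basics ends → Kettlebell Basics and Yoga 30 overlap.
Core 30 starts before Kettlebell Basics ends → Kettlebell Basics and Core 30 overlap.
Rowing Express starts before Pilates Flow ends → Pilates Flow and Rowing Express overlap.
Yoga 30 starts before Pilates Flow ends → Pilates Flow and Yoga 30 overlap.
Core 30 starts before Pilates Flow ends → Pilates Flow and Core 30 overlap.
Yoga 30 starts before Rowing Express ends → Rowing Express and Yoga 30 overlap.
Core 30 starts before Rowing Express ends → Rowing Express and Core 30 overlap.
Core 30 starts before Yoga 30 ends → Yoga 30 and Core 30 overlap.

Core 30 & Kettlebell Basics, Core 30 & Pilates Flow, Core 30 & Rowing Express, Core 30 & Yoga 30, Kettlebell Basics & Pilates Flow, Kettlebell Basics & Rowing Express, Kettlebell Basics & Yoga 30, Pilates Flow & Rowing Express, Pilates Flow & Yoga 30, Rowing Express & Yoga 30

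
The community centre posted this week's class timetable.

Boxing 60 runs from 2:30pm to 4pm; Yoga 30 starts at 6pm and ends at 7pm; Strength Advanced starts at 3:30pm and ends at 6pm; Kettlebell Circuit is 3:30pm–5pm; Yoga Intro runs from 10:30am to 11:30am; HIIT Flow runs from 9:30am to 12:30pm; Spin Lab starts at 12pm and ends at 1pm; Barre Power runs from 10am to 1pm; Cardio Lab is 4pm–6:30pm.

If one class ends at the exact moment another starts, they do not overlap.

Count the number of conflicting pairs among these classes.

11

Two intervals overlap when each starts before the other ends.
Sorted by start: HIIT Flow, Barre Power, Yoga Intro, Spin Lab, Boxing 60, Strength Advanced, Kettlebell Circuit, Cardio Lab, Yoga 30.
Barre Power starts before HIIT Flow ends → HIIT Flow and Barre Power overlap.
Yoga Intro starts before HIIT Flow ends → HIIT Flow and Yoga Intro overlap.
Spin Lab starts before HIIT Flow ends → HIIT Flow and Spin Lab overlap.
Boxing 60 starts after HIIT Flow ends — done with HIIT Flow.
Yoga Intro starts before Barre Power ends → Barre Power and Yoga Intro overlap.
Spin Lab starts before Barre Power ends → Barre Power and Spin Lab overlap.
Boxing 60 starts after Barre Power ends — done with Barre Power.
Spin Lab starts after Yoga Intro ends — done with Yoga Intro.
Boxing 60 starts after Spin Lab ends — done with Spin Lab.
Strength Advanced starts before Boxing 60 ends → Boxing 60 and Strength Advanced overlap.
Kettlebell Circuit starts before Boxing 60 ends → Boxing 60 and Kettlebell Circuit overlap.
Cardio Lab starts exactly when Boxing 60 ends (back-to-back, no overlap) — done with Boxing 60.
Kettlebell Circuit starts before Strength Advanced ends → Strength Advanced and Kettlebell Circuit overlap.
Cardio Lab starts before Strength Advanced ends → Strength Advanced and Cardio Lab overlap.
Yoga 30 starts exactly when Strength Advanced ends (back-to-back, no overlap).
Cardio Lab starts before Kettlebell Circuit ends → Kettlebell Circuit and Cardio Lab overlap.
Yoga 30 starts after Kettlebell Circuit ends.
Yoga 30 starts before Cardio Lab ends → Cardio Lab and Yoga 30 overlap.
Overlapping pairs: Barre Power & HIIT Flow, Barre Power & Spin Lab, Barre Power & Yoga Intro, Boxing 60 & Kettlebell Circuit, Boxing 60 & Strength Advanced, Cardio Lab & Kettlebell Circuit, Cardio Lab & Strength Advanced, Cardio Lab & Yoga 30, HIIT Flow & Spin Lab, HIIT Flow & Yoga Intro, Kettlebell Circuit & Strength Advanced — 11 in total.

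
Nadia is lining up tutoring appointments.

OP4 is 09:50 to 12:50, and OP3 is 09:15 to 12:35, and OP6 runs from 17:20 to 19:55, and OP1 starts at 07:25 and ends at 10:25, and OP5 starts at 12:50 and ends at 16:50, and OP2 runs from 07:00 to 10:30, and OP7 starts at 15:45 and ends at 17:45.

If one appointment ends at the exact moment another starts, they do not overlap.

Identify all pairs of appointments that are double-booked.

Two intervals overlap when each starts before the other ends.
Sorted by start: OP2, OP1, OP3, OP4, OP5, OP7, OP6.
OP1 starts before OP2 ends → OP2 and OP1 overlap.
OP3 starts before OP2 ends → OP2 and OP3 overlap.
OP4 starts before OP2 ends → OP2 and OP4 overlap.
OP5 starts after OP2 ends — done with OP2.
OP3 starts before OP1 ends → OP1 and OP3 overlap.
OP4 starts before OP1 ends → OP1 and OP4 overlap.
OP5 starts after OP1 ends — done with OP1.
OP4 starts before OP3 ends → OP3 and OP4 overlap.
OP5 starts after OP3 ends — done with OP3.
OP5 starts exactly when OP4 ends (back-to-back, no overlap) — done with OP4.
OP7 starts before OP5 ends → OP5 and OP7 overlap.
OP6 starts after OP5 ends.
OP6 starts before OP7 ends → OP7 and OP6 overlap.

OP1 & OP2, OP1 & OP3, OP1 & OP4, OP2 & OP3, OP2 & OP4, OP3 & OP4, OP5 & OP7, OP6 & OP7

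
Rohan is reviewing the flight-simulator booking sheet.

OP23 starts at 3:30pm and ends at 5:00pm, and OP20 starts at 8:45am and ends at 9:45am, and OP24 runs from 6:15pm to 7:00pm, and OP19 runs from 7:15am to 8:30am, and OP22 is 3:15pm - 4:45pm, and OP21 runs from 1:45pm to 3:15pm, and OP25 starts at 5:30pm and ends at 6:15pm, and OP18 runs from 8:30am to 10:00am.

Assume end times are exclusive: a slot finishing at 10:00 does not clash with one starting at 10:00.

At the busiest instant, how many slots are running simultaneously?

Sweep the timeline, counting +1 at each start and −1 at each end (ends before starts at a tie):
7:15am start OP19 → 1
8:30am end OP19 → 0
8:30am start OP18 → 1
8:45am start OP20 → 2
9:45am end OP20 → 1
10:00am end OP18 → 0
1:45pm start OP21 → 1
3:15pm end OP21 → 0
3:15pm start OP22 → 1
3:30pm start OP23 → 2
4:45pm end OP22 → 1
5:00pm end OP23 → 0
5:30pm start OP25 → 1
6:15pm end OP25 → 0
6:15pm start OP24 → 1
7:00pm end OP24 → 0
Peak is 2, at 8:45am (OP18, OP20).

2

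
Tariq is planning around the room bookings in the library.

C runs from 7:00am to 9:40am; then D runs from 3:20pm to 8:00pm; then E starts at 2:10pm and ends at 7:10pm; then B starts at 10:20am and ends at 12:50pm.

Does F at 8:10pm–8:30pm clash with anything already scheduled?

No — it doesn't clash with anything

C: ends 9:40am at or before F starts 8:10pm → clear.
B: ends 12:50pm at or before F starts 8:10pm → clear.
E: ends 7:10pm at or before F starts 8:10pm → clear.
D: ends 8:00pm at or before F starts 8:10pm → clear.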